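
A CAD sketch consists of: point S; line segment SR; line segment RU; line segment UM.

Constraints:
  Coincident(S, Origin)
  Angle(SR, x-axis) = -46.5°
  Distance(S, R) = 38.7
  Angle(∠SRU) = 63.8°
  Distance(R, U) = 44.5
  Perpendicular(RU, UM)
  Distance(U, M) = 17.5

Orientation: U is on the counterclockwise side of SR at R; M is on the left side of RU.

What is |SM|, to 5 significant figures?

32.376

S is at the origin; SR runs at -46.5° with length 38.7, so R = 38.7·(cos -46.5°, sin -46.5°) = (26.639, -28.072). ∠SRU = 63.8°, so RU runs at -46.5° + (180° − 63.8°) = 69.700° from the x-axis; with |RU| = 44.5, U = R + 44.5·(cos 69.700°, sin 69.700°) = (42.078, 13.664). RU ⟂ UM; with |UM| = 17.5 on the left of RU, M = U + 17.5·(-0.93789, 0.34694) = (25.665, 19.735). Then |SM| = |M − S| = 32.376.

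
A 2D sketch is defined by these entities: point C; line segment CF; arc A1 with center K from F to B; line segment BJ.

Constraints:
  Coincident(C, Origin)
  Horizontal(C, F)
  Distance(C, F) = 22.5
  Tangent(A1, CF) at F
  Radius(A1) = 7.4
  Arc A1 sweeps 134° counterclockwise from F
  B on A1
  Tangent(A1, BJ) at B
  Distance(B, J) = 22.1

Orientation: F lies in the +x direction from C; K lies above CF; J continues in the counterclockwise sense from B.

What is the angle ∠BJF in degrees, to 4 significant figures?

24.57°

On A1, F sits at bearing -90° from K; a 134° counterclockwise sweep puts B at bearing 44°, so B = K + 7.4·(cos 44°, sin 44°) = (27.82, 12.54). The tangent condition forces KB to be normal to BJ, so BJ runs along (−sin 44°, cos 44°); with |BJ| = 22.1, J = (12.47, 28.44). Then cos ∠BJF = JB·JF / (|JB||JF|), giving 24.57°.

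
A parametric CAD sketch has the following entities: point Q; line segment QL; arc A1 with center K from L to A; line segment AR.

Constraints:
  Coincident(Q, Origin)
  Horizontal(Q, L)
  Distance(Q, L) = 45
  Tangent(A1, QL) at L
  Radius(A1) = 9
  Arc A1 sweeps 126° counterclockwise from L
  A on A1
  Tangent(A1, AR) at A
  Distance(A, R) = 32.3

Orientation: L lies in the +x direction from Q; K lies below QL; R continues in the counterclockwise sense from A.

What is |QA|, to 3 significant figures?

40.3

Q is at the origin; QL is horizontal with |QL| = 45.0 and L on the +x side, so L = (45.0, 0.00). Tangency of A1 to QL means the radius KL is perpendicular to QL, so K = L + (0, -9) = (45.0, -9.00). On A1, L sits at bearing 90° from K; a 126° counterclockwise sweep puts A at bearing 216°, so A = K + 9.0·(cos 216°, sin 216°) = (37.7, -14.3). Then |QA| = |A − Q| = 40.3.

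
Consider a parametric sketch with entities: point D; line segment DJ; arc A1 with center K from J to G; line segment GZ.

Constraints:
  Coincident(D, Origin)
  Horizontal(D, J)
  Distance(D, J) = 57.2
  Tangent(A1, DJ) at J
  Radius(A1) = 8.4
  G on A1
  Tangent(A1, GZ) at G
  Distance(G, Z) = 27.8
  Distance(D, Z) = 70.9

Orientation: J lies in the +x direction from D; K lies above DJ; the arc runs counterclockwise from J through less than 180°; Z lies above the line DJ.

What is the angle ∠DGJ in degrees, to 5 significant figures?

41.684°

D is at the origin; DJ is horizontal with |DJ| = 57.2 and J on the +x side, so J = (57.200, 0.0000). Tangency of A1 to DJ means the radius KJ is perpendicular to DJ, so K = J + (0, 8.4) = (57.200, 8.4000). Since KG ⟂ GZ (tangency), |KZ| = √(8.4² + 27.8²) = 29.041 regardless of where G sits on A1. So Z lies on both circle(D, 70.9) and circle(K, 29.041); the above-DJ intersection is Z = (60.311, 37.274). G is the foot of the tangent from Z: G = (65.455, 9.9542).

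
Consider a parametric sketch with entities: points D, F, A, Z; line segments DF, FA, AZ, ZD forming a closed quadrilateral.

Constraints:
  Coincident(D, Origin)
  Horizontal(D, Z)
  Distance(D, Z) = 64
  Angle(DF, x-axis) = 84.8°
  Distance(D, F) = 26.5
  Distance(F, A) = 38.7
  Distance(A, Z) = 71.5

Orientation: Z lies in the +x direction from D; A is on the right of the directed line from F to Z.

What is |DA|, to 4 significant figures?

13.04

D is at the origin; D and Z share the same y with |DZ| = 64.0 and Z in +x, so Z = (64.0, 0). DF runs at 84.8° with |DF| = 26.5, so F = (2.402, 26.39). A is determined by |FA| = 38.7 and |AZ| = 71.5 together: it lies at the intersection of circle(F, 38.7) and circle(Z, 71.5). With |FZ| = 67.01, the foot of the radical line on FZ is 6.538 from F and the perpendicular offset is √(38.7² − 6.538²) = 38.14. Taking the right-of-FZ solution: A = (-6.610, -11.25).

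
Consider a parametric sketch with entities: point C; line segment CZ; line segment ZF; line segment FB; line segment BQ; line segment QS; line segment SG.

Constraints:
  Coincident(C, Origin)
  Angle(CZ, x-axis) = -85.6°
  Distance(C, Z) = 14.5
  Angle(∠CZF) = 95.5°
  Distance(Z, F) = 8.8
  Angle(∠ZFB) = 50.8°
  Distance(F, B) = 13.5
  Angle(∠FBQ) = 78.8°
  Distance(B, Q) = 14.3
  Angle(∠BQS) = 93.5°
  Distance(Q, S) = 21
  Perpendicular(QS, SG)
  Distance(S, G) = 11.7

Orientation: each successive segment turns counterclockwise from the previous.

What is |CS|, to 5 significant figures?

30.377

C is at the origin; CZ runs at -85.6° with length 14.5, so Z = (1.1124, -14.457). ∠CZF = 95.5° gives ZF at -1.1000° from the x-axis; with |ZF| = 8.8, F = (9.9108, -14.626). ∠ZFB = 50.8° gives FB at 128.10° from the x-axis; with |FB| = 13.5, B = (1.5808, -4.0026). ∠FBQ = 78.8° gives BQ at -130.70° from the x-axis; with |BQ| = 14.3, Q = (-7.7442, -14.844). ∠BQS = 93.5° gives QS at -44.200° from the x-axis; with |QS| = 21.0, S = (7.3109, -29.484). Then |CS| = |S − C| = 30.377.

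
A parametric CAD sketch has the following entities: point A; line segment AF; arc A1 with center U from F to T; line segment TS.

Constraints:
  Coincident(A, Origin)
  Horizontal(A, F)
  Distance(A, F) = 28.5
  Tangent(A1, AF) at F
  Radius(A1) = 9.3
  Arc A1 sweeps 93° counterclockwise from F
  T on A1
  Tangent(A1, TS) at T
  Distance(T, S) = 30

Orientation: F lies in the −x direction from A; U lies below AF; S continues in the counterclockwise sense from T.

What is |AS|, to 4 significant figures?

53.77

A is at the origin; A and F share the same y with |AF| = 28.5 and F on the −x side, so F = (-28.50, 0.000). Since A1 is tangent to AF there, UF ⟂ AF, so U = F + (0, -9.3) = (-28.50, -9.300). On A1, F sits at bearing 90° from U; a 93° counterclockwise sweep puts T at bearing 183°, so T = U + 9.3·(cos 183°, sin 183°) = (-37.79, -9.787). Since A1 is tangent to TS there, UT ⟂ TS, so TS runs along (−sin 183°, cos 183°); with |TS| = 30.0, S = (-36.22, -39.75). Then |AS| = |S − A| = 53.77.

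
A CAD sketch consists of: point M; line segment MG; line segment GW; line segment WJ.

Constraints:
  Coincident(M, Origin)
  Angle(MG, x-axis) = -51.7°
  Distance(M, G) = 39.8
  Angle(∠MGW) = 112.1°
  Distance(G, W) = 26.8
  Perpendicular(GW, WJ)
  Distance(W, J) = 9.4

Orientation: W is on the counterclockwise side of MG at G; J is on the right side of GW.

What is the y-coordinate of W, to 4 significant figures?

-23.76

M is at the origin; MG runs at -51.7° with length 39.8, so G = 39.8·(cos -51.7°, sin -51.7°) = (24.67, -31.23). ∠MGW = 112.1°, so GW runs at -51.7° + (180° − 112.1°) = 16.20° from the x-axis; with |GW| = 26.8, W = G + 26.8·(cos 16.20°, sin 16.20°) = (50.40, -23.76). So W.y = -23.76.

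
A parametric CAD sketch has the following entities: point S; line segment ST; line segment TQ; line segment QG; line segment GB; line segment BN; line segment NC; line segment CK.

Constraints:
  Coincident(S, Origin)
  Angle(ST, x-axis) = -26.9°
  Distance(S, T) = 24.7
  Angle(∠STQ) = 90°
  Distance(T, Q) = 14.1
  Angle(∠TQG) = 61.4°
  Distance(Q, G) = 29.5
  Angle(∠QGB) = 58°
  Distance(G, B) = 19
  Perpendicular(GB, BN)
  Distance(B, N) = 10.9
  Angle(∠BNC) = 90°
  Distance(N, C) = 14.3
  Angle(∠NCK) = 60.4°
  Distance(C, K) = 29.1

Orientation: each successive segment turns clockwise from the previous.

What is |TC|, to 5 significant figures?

17.948

S is at the origin; ST runs at -26.9° with length 24.7, so T = (22.027, -11.175). ∠STQ = 90.0° gives TQ at -116.90° from the x-axis; with |TQ| = 14.1, Q = (15.648, -23.749). ∠TQG = 61.4° gives QG at 124.50° from the x-axis; with |QG| = 29.5, G = (-1.0609, 0.56224). ∠QGB = 58.0° gives GB at 2.5000° from the x-axis; with |GB| = 19.0, B = (17.921, 1.3910). GB ⟂ BN, so BN runs at -87.500°; with |BN| = 10.9, N = (18.396, -9.4986). ∠BNC = 90.0° gives NC at -177.50° from the x-axis; with |NC| = 14.3, C = (4.1101, -10.122). Then |TC| = |C − T| = 17.948.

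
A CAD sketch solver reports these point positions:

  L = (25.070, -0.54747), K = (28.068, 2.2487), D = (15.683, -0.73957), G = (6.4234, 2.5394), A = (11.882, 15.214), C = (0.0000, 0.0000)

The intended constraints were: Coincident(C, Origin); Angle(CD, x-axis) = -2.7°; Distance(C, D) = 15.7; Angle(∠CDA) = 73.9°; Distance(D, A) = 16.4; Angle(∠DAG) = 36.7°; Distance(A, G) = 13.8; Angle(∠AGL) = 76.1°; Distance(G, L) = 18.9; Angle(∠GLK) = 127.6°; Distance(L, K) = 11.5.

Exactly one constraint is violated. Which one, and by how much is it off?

Distance(L, K) = 11.5 — off by 7.40.

C = (0.00, 0.00) ✓; CD at -2.700° ✓; |CD| = 15.70 ✓; ∠CDA = 73.90° ✓; |DA| = 16.40 ✓; ∠DAG = 36.70° ✓; |AG| = 13.80 ✓; ∠AGL = 76.10° ✓; |GL| = 18.90 ✓; ∠GLK = 127.6° ✓; |LK| = 4.100 ✗.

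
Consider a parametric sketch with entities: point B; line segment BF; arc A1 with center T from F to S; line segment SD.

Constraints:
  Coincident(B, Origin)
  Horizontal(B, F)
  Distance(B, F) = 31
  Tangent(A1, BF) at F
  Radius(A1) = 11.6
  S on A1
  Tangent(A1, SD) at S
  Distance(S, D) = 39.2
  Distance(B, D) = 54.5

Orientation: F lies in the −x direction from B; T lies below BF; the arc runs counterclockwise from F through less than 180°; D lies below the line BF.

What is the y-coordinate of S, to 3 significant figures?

-17.9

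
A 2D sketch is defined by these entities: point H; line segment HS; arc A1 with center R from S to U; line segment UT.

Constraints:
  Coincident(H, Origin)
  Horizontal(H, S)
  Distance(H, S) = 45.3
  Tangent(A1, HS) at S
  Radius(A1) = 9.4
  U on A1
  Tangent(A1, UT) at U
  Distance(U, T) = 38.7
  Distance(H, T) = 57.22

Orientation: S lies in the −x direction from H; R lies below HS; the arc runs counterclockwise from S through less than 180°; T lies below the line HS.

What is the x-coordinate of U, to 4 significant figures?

-53.23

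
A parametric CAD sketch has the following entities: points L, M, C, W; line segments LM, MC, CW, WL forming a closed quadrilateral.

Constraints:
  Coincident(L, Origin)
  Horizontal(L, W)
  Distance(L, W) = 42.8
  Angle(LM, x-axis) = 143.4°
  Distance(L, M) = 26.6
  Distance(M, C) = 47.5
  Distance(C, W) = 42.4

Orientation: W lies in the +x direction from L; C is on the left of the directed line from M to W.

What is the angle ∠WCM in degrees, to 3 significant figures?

94.5°

Checks: L = (0.00, 0.00) ✓; |MC| = 47.50 ✓; |CW| = 42.40 ✓.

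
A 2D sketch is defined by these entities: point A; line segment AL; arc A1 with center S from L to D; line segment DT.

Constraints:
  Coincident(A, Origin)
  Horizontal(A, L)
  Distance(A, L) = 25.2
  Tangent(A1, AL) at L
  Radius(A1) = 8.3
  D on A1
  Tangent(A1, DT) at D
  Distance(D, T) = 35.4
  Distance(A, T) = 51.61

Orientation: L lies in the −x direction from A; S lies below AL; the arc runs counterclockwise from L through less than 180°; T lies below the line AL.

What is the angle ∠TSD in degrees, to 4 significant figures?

76.80°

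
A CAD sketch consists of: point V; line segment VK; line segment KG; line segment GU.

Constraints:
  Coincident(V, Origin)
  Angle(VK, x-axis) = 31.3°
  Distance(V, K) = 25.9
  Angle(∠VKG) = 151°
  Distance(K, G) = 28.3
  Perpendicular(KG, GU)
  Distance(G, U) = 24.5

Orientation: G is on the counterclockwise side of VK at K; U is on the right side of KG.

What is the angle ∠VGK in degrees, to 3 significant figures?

13.8°

V is at the origin; VK runs at 31.3° with length 25.9, so K = 25.9·(cos 31.3°, sin 31.3°) = (22.1, 13.5). ∠VKG = 151.0°, so KG runs at 31.3° + (180° − 151.0°) = 60.3° from the x-axis; with |KG| = 28.3, G = K + 28.3·(cos 60.3°, sin 60.3°) = (36.2, 38.0). Then cos ∠VGK = GV·GK / (|GV||GK|), giving 13.8°.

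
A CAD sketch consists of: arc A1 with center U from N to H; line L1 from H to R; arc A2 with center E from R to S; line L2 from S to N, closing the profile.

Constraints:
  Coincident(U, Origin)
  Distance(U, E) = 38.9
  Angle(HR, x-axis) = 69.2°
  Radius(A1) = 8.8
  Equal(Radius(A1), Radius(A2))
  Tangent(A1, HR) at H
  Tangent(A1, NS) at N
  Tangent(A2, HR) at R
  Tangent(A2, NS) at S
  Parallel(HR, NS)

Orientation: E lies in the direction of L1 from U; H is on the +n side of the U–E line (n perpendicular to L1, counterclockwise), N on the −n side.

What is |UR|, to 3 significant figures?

39.9

Tangency of A1 to both parallel lines with radius 8.8 puts H and N at U ± 8.8·n: H = (-8.23, 3.12), N = (8.23, -3.12). Equal radii place R and S the same way about E: R = E + 8.8·n = (5.59, 39.5), S = E − 8.8·n = (22.0, 33.2). Then |UR| = |R − U| = 39.9.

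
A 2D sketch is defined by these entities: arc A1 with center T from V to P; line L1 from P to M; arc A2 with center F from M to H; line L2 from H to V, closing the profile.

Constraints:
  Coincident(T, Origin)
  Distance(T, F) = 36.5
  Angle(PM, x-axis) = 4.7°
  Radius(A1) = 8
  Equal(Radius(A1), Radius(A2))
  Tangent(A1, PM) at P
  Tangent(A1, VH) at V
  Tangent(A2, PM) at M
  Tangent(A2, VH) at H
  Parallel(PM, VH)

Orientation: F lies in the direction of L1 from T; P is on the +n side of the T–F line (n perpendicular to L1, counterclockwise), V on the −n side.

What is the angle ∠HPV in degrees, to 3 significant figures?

66.3°

The slot axis is L1's direction at 4.7°, so u = (cos 4.7°, sin 4.7°) = (0.997, 0.0819) and n = (−sin 4.7°, cos 4.7°) = (-0.0819, 0.997). T is at the origin and F lies 36.5 along u from T, so F = 36.5·u = (36.4, 2.99). Tangency of A1 to both parallel lines with radius 8.0 puts P and V at T ± 8.0·n: P = (-0.656, 7.97), V = (0.656, -7.97). Equal radii place M and H the same way about F: M = F + 8.0·n = (35.7, 11.0), H = F − 8.0·n = (37.0, -4.98). Then cos ∠HPV = PH·PV / (|PH||PV|), giving 66.3°.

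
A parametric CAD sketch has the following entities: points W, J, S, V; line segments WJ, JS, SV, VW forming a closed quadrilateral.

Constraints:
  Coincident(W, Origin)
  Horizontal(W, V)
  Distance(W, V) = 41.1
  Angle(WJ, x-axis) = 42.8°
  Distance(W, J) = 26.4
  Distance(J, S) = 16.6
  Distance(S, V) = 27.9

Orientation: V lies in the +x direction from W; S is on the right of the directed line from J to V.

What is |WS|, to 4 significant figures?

13.54

W is at the origin; WV is horizontal with |WV| = 41.1 and V in +x, so V = (41.1, 0). WJ runs at 42.8° with |WJ| = 26.4, so J = (19.37, 17.94). S is determined by |JS| = 16.6 and |SV| = 27.9 together: it lies at the intersection of circle(J, 16.6) and circle(V, 27.9). With |JV| = 28.18, the foot of the radical line on JV is 5.165 from J and the perpendicular offset is √(16.6² − 5.165²) = 15.78. Taking the right-of-JV solution: S = (13.31, 2.483).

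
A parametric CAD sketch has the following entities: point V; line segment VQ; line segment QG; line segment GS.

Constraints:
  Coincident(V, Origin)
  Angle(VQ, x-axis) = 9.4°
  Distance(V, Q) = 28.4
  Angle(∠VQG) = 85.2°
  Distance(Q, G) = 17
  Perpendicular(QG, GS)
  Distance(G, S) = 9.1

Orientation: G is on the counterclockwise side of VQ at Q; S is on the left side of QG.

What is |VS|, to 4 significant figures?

24.14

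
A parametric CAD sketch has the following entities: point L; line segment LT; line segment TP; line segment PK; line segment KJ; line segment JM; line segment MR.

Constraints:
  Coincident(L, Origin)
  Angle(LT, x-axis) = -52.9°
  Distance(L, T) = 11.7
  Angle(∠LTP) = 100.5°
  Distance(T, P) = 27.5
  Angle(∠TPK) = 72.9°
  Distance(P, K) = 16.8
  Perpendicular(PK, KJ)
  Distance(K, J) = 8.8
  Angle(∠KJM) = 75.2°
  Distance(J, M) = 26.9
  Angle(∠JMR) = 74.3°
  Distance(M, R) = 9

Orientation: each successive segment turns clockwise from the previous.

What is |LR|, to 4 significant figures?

39.23

∠KJM = 75.2° gives JM at -74.30° from the x-axis; with |JM| = 26.9, M = (-5.151, -36.59). ∠JMR = 74.3° gives MR at -180.0° from the x-axis; with |MR| = 9.0, R = (-14.15, -36.59). Then |LR| = |R − L| = 39.23.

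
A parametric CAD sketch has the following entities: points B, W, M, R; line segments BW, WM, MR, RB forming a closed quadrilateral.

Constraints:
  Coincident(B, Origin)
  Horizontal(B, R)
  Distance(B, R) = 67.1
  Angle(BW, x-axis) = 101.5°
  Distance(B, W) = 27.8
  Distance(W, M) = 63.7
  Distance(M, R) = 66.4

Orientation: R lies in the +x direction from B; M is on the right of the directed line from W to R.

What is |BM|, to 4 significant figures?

35.96

B is at the origin; BR is horizontal with |BR| = 67.1 and R in +x, so R = (67.1, 0). BW runs at 101.5° with |BW| = 27.8, so W = (-5.542, 27.24). M is determined by |WM| = 63.7 and |MR| = 66.4 together: it lies at the intersection of circle(W, 63.7) and circle(R, 66.4). With |WR| = 77.58, the foot of the radical line on WR is 36.53 from W and the perpendicular offset is √(63.7² − 36.53²) = 52.19. Taking the right-of-WR solution: M = (10.33, -34.45).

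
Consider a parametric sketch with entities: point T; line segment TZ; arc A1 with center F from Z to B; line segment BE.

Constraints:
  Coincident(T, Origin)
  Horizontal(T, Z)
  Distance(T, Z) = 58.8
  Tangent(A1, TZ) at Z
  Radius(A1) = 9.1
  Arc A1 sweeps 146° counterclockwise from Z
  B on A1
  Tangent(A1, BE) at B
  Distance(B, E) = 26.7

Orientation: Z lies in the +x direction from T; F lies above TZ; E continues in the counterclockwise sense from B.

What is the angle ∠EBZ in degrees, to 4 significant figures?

107.0°

T is at the origin; T and Z share the same y with |TZ| = 58.8 and Z on the +x side, so Z = (58.80, 0.000). Since A1 is tangent to TZ there, FZ ⟂ TZ, so F = Z + (0, 9.1) = (58.80, 9.100). On A1, Z sits at bearing -90° from F; a 146° counterclockwise sweep puts B at bearing 56°, so B = F + 9.1·(cos 56°, sin 56°) = (63.89, 16.64). Since A1 is tangent to BE there, FB ⟂ BE, so BE runs along (−sin 56°, cos 56°); with |BE| = 26.7, E = (41.75, 31.57). Then cos ∠EBZ = BE·BZ / (|BE||BZ|), giving 107.0°.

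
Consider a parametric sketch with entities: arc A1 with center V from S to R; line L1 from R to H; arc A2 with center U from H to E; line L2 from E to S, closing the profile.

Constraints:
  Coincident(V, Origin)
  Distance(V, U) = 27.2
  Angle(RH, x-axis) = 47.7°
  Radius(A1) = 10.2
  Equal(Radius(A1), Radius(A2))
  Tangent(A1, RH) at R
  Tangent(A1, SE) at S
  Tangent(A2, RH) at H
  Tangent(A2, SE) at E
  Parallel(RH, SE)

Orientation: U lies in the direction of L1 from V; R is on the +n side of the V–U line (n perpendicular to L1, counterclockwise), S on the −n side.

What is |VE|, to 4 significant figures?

29.05

The slot axis is L1's direction at 47.7°, so u = (cos 47.7°, sin 47.7°) = (0.6730, 0.7396) and n = (−sin 47.7°, cos 47.7°) = (-0.7396, 0.6730). V is at the origin and U lies 27.2 along u from V, so U = 27.2·u = (18.31, 20.12). Tangency of A1 to both parallel lines with radius 10.2 puts R and S at V ± 10.2·n: R = (-7.544, 6.865), S = (7.544, -6.865). Equal radii place H and E the same way about U: H = U + 10.2·n = (10.76, 26.98), E = U − 10.2·n = (25.85, 13.25). Then |VE| = |E − V| = 29.05.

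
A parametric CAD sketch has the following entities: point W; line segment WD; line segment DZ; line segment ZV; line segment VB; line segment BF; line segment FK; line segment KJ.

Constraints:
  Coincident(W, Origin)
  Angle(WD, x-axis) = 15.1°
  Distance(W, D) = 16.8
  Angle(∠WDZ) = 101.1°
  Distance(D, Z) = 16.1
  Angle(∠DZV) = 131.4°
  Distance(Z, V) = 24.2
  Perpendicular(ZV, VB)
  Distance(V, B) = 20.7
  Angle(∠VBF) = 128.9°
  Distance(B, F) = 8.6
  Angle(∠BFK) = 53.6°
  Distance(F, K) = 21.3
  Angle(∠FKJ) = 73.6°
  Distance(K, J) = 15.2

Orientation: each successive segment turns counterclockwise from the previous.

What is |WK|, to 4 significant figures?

26.70

W is at the origin; WD runs at 15.1° with length 16.8, so D = (16.22, 4.376). ∠WDZ = 101.1° gives DZ at 94.00° from the x-axis; with |DZ| = 16.1, Z = (15.10, 20.44). ∠DZV = 131.4° gives ZV at 142.6° from the x-axis; with |ZV| = 24.2, V = (-4.128, 35.14). ZV ⟂ VB, so VB runs at -127.4°; with |VB| = 20.7, B = (-16.70, 18.69). ∠VBF = 128.9° gives BF at -76.30° from the x-axis; with |BF| = 8.6, F = (-14.66, 10.34). ∠BFK = 53.6° gives FK at 50.10° from the x-axis; with |FK| = 21.3, K = (-1.001, 26.68). Then |WK| = |K − W| = 26.70.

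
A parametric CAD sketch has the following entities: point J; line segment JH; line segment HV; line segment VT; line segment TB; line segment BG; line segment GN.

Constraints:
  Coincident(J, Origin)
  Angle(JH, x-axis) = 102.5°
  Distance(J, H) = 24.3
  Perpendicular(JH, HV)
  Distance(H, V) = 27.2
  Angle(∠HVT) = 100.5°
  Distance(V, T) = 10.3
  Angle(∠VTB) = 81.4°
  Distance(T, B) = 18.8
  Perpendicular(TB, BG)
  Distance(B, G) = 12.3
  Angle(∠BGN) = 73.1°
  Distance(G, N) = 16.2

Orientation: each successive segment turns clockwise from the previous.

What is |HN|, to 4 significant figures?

25.66

TB is perpendicular to BG, so BG runs at 104.4°; with |BG| = 12.3, G = (4.052, 27.37). ∠BGN = 73.1° gives GN at -2.500° from the x-axis; with |GN| = 16.2, N = (20.24, 26.66). Then |HN| = |N − H| = 25.66.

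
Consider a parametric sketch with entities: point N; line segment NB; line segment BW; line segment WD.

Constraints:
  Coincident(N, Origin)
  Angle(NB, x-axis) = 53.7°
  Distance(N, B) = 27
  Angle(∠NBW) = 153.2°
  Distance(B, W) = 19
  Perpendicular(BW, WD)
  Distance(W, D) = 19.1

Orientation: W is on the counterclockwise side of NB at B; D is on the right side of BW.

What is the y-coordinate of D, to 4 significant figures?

37.35

∠NBW = 153.2°, so BW runs at 53.7° + (180° − 153.2°) = 80.50° from the x-axis; with |BW| = 19.0, W = B + 19.0·(cos 80.50°, sin 80.50°) = (19.12, 40.50). BW ⟂ WD; with |WD| = 19.1 on the right of BW, D = W + 19.1·(0.9863, -0.1650) = (37.96, 37.35). So D.y = 37.35.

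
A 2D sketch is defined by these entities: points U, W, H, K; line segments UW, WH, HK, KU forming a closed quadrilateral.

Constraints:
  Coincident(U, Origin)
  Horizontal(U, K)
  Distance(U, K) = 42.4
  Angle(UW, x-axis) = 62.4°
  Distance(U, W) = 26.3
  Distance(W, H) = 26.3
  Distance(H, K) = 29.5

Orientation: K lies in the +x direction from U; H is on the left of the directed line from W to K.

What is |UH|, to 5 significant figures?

47.753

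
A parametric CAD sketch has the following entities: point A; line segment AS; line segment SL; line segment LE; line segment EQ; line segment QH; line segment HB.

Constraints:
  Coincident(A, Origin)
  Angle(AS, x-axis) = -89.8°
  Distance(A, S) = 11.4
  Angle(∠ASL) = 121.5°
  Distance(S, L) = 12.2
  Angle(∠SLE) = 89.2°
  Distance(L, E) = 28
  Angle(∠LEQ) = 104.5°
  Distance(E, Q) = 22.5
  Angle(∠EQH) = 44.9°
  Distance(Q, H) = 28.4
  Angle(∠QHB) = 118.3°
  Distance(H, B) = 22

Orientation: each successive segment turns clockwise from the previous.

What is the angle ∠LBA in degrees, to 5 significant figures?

34.324°

∠EQH = 44.9° gives QH at -89.700° from the x-axis; with |QH| = 28.4, H = (-8.7721, -6.1639). ∠QHB = 118.3° gives HB at -151.40° from the x-axis; with |HB| = 22.0, B = (-28.088, -16.695). Then cos ∠LBA = BL·BA / (|BL||BA|), giving 34.324°.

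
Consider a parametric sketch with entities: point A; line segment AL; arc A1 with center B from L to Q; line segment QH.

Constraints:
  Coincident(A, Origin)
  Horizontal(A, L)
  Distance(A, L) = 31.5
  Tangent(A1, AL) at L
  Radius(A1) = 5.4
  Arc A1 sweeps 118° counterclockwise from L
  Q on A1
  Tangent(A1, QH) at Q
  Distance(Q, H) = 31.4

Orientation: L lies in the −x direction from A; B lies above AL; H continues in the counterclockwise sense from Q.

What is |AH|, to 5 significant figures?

54.696

On A1, L sits at bearing -90° from B; a 118° counterclockwise sweep puts Q at bearing 28°, so Q = B + 5.4·(cos 28°, sin 28°) = (-26.732, 7.9351). The tangent condition forces BQ to be normal to QH, so QH runs along (−sin 28°, cos 28°); with |QH| = 31.4, H = (-41.473, 35.660). Then |AH| = |H − A| = 54.696.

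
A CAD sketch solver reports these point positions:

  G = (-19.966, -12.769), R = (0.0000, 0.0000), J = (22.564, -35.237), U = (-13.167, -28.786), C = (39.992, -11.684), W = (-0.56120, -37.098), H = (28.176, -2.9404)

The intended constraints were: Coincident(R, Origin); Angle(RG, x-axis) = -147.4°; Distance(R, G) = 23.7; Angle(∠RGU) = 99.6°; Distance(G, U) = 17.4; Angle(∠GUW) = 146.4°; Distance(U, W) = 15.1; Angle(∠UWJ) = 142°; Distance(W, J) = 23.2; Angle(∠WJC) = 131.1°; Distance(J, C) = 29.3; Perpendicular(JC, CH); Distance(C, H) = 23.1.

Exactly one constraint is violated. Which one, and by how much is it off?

Distance(C, H) = 23.1 — off by 8.40.

R = (0.00, 0.00) ✓; RG at -147.4° ✓; |RG| = 23.70 ✓; ∠RGU = 99.60° ✓; |GU| = 17.40 ✓; ∠GUW = 146.4° ✓; |UW| = 15.10 ✓; ∠UWJ = 142.0° ✓; |WJ| = 23.20 ✓; ∠WJC = 131.1° ✓; |JC| = 29.30 ✓; ∠(JC, CH) = 90.00° ✓; |CH| = 14.70 ✗.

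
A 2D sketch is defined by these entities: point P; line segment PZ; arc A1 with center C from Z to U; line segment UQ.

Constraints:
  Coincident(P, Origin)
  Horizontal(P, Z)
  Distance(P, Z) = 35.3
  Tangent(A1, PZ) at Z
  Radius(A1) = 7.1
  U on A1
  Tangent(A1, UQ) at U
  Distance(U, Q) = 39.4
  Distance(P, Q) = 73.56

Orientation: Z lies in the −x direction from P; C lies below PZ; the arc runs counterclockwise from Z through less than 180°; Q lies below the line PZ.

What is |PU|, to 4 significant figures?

40.90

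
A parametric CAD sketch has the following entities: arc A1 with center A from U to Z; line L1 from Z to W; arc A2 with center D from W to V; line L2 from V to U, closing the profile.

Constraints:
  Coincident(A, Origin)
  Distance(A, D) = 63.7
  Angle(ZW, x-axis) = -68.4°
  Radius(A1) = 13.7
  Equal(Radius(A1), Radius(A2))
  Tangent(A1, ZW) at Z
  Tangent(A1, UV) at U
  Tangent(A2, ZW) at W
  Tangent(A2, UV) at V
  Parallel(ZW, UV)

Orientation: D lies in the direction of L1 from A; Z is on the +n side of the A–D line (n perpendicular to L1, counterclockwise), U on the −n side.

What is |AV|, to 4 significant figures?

65.16

The slot axis is L1's direction at -68.4°, so u = (cos -68.4°, sin -68.4°) = (0.3681, -0.9298) and n = (−sin -68.4°, cos -68.4°) = (0.9298, 0.3681). A is at the origin and D lies 63.7 along u from A, so D = 63.7·u = (23.45, -59.23). Tangency of A1 to both parallel lines with radius 13.7 puts Z and U at A ± 13.7·n: Z = (12.74, 5.043), U = (-12.74, -5.043). Equal radii place W and V the same way about D: W = D + 13.7·n = (36.19, -54.18), V = D − 13.7·n = (10.71, -64.27). Then |AV| = |V − A| = 65.16.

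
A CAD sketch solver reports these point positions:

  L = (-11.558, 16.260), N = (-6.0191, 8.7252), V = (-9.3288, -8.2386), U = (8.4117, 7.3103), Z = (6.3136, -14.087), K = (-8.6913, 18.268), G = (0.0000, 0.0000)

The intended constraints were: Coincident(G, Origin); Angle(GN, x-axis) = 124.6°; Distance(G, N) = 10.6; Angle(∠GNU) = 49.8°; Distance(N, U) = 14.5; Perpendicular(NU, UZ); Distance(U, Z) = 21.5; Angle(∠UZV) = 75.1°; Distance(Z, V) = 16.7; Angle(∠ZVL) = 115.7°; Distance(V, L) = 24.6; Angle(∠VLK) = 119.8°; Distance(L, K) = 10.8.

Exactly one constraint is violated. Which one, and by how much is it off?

Distance(L, K) = 10.8 — off by 7.30.

G = (0.00, 0.00) ✓; GN at 124.6° ✓; |GN| = 10.60 ✓; ∠GNU = 49.80° ✓; |NU| = 14.50 ✓; ∠(NU, UZ) = 90.00° ✓; |UZ| = 21.50 ✓; ∠UZV = 75.10° ✓; |ZV| = 16.70 ✓; ∠ZVL = 115.7° ✓; |VL| = 24.60 ✓; ∠VLK = 119.8° ✓; |LK| = 3.500 ✗.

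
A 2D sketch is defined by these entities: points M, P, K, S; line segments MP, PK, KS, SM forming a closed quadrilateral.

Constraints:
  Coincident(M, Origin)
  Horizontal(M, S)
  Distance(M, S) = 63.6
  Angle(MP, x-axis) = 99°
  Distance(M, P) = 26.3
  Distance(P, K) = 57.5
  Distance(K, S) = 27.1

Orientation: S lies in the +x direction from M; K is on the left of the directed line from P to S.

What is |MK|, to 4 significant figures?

58.99

M is at the origin; M and S share the same y with |MS| = 63.6 and S in +x, so S = (63.6, 0). MP runs at 99.0° with |MP| = 26.3, so P = (-4.114, 25.98). K is determined by |PK| = 57.5 and |KS| = 27.1 together: it lies at the intersection of circle(P, 57.5) and circle(S, 27.1). With |PS| = 72.53, the foot of the radical line on PS is 53.99 from P and the perpendicular offset is √(57.5² − 53.99²) = 19.77. Taking the left-of-PS solution: K = (53.38, 25.10).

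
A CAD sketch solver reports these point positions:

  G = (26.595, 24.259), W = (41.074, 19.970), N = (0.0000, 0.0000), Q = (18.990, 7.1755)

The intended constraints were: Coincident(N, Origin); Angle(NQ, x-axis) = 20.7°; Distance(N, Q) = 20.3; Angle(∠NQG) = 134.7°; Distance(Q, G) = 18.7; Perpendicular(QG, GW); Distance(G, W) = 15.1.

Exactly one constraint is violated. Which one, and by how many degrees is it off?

Perpendicular(QG, GW) — off by 7.50°.

N = (0.00, 0.00) ✓; NQ at 20.70° ✓; |NQ| = 20.30 ✓; ∠NQG = 134.7° ✓; |QG| = 18.70 ✓; ∠(QG, GW) = 82.50° ✗; |GW| = 15.10 ✓.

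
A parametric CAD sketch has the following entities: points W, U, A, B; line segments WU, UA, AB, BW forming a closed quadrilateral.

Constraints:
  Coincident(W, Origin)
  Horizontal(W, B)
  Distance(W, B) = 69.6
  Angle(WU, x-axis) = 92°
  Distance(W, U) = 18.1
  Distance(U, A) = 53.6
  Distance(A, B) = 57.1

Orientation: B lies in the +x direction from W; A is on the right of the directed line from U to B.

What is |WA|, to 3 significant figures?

37.5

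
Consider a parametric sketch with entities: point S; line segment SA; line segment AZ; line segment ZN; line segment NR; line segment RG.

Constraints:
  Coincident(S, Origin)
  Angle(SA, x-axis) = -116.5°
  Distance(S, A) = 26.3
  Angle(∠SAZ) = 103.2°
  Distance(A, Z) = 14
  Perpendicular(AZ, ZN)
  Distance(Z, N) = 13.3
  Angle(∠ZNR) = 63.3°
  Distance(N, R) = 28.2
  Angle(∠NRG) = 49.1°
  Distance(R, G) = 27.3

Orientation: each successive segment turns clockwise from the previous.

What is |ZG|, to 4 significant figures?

9.774

S is at the origin; SA runs at -116.5° with length 26.3, so A = (-11.74, -23.54). ∠SAZ = 103.2° gives AZ at 166.7° from the x-axis; with |AZ| = 14.0, Z = (-25.36, -20.32). The perpendicularity gives ZN at right angles to AZ, so ZN runs at 76.70°; with |ZN| = 13.3, N = (-22.30, -7.373). ∠ZNR = 63.3° gives NR at -40.00° from the x-axis; with |NR| = 28.2, R = (-0.6974, -25.50). ∠NRG = 49.1° gives RG at -170.9° from the x-axis; with |RG| = 27.3, G = (-27.65, -29.82). Then |ZG| = |G − Z| = 9.774.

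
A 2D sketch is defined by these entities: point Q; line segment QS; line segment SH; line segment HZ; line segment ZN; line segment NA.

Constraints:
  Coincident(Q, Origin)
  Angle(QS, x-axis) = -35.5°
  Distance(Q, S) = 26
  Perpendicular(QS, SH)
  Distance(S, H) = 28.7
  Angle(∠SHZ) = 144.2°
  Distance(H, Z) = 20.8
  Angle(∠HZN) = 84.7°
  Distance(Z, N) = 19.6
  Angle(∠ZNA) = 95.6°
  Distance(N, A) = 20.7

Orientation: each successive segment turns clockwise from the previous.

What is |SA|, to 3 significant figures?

21.8

Q is at the origin; QS runs at -35.5° with length 26.0, so S = (21.2, -15.1). QS ⟂ SH, so SH runs at -126°; with |SH| = 28.7, H = (4.50, -38.5). ∠SHZ = 144.2° gives HZ at -161° from the x-axis; with |HZ| = 20.8, Z = (-15.2, -45.1). ∠HZN = 84.7° gives ZN at 103° from the x-axis; with |ZN| = 19.6, N = (-19.7, -26.1). ∠ZNA = 95.6° gives NA at 19.0° from the x-axis; with |NA| = 20.7, A = (-0.171, -19.3). Then |SA| = |A − S| = 21.8.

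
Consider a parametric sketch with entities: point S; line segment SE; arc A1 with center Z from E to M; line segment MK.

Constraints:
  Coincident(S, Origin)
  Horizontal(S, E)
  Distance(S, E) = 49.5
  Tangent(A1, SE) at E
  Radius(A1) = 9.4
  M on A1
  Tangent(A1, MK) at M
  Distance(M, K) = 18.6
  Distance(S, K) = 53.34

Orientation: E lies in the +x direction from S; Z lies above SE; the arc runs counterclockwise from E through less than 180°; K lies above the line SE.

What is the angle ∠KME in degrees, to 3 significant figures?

114°

Checks: |ZM| = 9.400 ✓; ∠(ZM, MK) = 90.00° ✓; |MK| = 18.60 ✓; |SK| = 53.34 ✓.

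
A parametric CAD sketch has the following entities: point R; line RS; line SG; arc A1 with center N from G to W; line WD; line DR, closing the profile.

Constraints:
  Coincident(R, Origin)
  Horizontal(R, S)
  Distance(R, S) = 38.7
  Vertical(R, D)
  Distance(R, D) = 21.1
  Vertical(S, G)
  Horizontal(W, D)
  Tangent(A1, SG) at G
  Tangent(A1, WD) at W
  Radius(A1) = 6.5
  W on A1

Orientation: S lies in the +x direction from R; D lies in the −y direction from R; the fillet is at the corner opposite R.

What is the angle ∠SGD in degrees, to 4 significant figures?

99.53°

The virtual corner opposite R is at (38.70, -21.10). Since A1 is tangent to SG there, NG ⟂ SG and A1 meets WD tangentially, so NW is at right angles to WD, with radius 6.5, so the center N sits 6.5 in from both sides at N = (32.20, -14.60). That places the tangent points at G = (38.70, -14.60) on SG and W = (32.20, -21.10) on WD. Then cos ∠SGD = GS·GD / (|GS||GD|), giving 99.53°.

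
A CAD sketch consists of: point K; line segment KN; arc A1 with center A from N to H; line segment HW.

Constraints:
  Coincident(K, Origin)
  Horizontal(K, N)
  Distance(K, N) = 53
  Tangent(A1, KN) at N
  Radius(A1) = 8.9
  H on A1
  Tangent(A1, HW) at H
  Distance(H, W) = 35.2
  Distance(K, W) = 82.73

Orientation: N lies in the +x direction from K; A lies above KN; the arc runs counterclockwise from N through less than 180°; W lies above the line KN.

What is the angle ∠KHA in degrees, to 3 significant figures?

24.4°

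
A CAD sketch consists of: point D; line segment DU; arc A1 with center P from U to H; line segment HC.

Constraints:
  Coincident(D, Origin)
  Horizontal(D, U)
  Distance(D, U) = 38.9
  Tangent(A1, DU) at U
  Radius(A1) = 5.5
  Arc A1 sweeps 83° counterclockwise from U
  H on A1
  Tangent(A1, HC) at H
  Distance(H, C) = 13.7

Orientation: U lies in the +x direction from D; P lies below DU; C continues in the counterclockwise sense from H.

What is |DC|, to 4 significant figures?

36.73

D is at the origin; D and U share the same y with |DU| = 38.9 and U on the +x side, so U = (38.90, 0.000). A1 meets DU tangentially, so PU is at right angles to DU, so P = U + (0, -5.5) = (38.90, -5.500). On A1, U sits at bearing 90° from P; an 83° counterclockwise sweep puts H at bearing 173°, so H = P + 5.5·(cos 173°, sin 173°) = (33.44, -4.830). Since A1 is tangent to HC there, PH ⟂ HC, so HC runs along (−sin 173°, cos 173°); with |HC| = 13.7, C = (31.77, -18.43). Then |DC| = |C − D| = 36.73.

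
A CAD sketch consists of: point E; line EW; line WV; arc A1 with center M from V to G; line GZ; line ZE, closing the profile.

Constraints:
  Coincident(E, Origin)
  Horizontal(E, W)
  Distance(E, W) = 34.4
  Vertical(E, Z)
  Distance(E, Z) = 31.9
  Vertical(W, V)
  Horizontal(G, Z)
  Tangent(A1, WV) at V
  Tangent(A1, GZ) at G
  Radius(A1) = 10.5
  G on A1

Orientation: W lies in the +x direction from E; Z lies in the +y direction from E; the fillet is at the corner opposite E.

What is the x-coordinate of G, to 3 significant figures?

23.9

E is at the origin; E and W share the same y with |EW| = 34.4 and W on the +x side, so W = (34.4, 0.00). EZ is vertical with |EZ| = 31.9 and Z on the +y side, so Z = (0.00, 31.9). The virtual corner opposite E is at (34.4, 31.9). A1 meets WV tangentially, so MV is at right angles to WV and the tangent condition forces MG to be normal to GZ, with radius 10.5, so the center M sits 10.5 in from both sides at M = (23.9, 21.4). That places the tangent points at V = (34.4, 21.4) on WV and G = (23.9, 31.9) on GZ. So G.x = 23.9.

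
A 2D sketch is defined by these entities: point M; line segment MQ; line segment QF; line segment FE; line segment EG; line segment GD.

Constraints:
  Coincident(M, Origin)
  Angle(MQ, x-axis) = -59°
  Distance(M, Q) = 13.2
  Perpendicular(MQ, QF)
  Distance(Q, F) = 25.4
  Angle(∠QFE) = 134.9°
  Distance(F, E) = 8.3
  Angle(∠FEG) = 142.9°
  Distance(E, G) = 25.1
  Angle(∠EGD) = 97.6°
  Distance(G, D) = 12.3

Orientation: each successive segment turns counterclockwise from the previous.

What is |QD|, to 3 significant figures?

41.0

M is at the origin; MQ runs at -59.0° with length 13.2, so Q = (6.80, -11.3). MQ is perpendicular to QF, so QF runs at 31.0°; with |QF| = 25.4, F = (28.6, 1.77). ∠QFE = 134.9° gives FE at 76.1° from the x-axis; with |FE| = 8.3, E = (30.6, 9.82). ∠FEG = 142.9° gives EG at 113° from the x-axis; with |EG| = 25.1, G = (20.7, 32.9). ∠EGD = 97.6° gives GD at -164° from the x-axis; with |GD| = 12.3, D = (8.83, 29.6). Then |QD| = |D − Q| = 41.0.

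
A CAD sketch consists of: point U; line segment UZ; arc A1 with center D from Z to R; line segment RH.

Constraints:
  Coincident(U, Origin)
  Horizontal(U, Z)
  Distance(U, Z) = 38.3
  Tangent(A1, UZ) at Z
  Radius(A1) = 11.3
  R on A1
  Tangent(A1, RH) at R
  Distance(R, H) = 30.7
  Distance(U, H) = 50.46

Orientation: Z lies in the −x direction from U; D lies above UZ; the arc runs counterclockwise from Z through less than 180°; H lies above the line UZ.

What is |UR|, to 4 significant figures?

29.36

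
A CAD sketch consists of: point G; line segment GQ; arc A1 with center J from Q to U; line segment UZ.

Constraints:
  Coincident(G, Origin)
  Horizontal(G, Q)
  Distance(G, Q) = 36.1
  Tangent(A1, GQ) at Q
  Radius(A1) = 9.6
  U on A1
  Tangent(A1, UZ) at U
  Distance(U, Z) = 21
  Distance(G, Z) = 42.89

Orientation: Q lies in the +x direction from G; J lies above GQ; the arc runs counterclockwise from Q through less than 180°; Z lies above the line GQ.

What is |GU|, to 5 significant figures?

46.082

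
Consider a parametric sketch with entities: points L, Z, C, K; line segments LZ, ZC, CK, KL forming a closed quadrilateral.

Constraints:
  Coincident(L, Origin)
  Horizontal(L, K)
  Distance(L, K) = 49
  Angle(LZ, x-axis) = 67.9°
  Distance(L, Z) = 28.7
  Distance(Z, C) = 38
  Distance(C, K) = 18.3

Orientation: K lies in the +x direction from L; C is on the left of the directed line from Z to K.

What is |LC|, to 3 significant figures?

51.2

L is at the origin; L and K share the same y with |LK| = 49.0 and K in +x, so K = (49.0, 0). LZ runs at 67.9° with |LZ| = 28.7, so Z = (10.8, 26.6). C is determined by |ZC| = 38.0 and |CK| = 18.3 together: it lies at the intersection of circle(Z, 38.0) and circle(K, 18.3). With |ZK| = 46.5, the foot of the radical line on ZK is 35.2 from Z and the perpendicular offset is √(38.0² − 35.2²) = 14.3. Taking the left-of-ZK solution: C = (47.9, 18.3).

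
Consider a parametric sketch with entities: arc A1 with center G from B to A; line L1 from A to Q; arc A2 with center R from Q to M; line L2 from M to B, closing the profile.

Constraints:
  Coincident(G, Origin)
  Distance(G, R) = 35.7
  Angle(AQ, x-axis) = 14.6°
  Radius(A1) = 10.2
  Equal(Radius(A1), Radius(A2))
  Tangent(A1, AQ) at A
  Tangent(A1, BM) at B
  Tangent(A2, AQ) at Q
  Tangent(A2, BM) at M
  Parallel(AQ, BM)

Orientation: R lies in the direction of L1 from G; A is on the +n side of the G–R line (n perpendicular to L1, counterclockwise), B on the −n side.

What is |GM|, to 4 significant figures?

37.13

The slot axis is L1's direction at 14.6°, so u = (cos 14.6°, sin 14.6°) = (0.9677, 0.2521) and n = (−sin 14.6°, cos 14.6°) = (-0.2521, 0.9677). G is at the origin and R lies 35.7 along u from G, so R = 35.7·u = (34.55, 8.999). Tangency of A1 to both parallel lines with radius 10.2 puts A and B at G ± 10.2·n: A = (-2.571, 9.871), B = (2.571, -9.871). Equal radii place Q and M the same way about R: Q = R + 10.2·n = (31.98, 18.87), M = R − 10.2·n = (37.12, -0.8718). Then |GM| = |M − G| = 37.13.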